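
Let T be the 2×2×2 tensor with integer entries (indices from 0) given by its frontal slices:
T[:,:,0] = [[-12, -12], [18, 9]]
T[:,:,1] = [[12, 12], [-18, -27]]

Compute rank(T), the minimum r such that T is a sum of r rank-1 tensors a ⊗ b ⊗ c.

2

Lower bound: the mode-1 unfolding of T (rows indexed by i, columns by (j,k) = (0,0), (0,1), (1,0), (1,1)) is [[-12, 12, -12, 12], [18, -18, 9, -27]].
There the 2×2 minor on rows i ∈ {0, 1}, columns (j,k) ∈ {(0,0), (1,0)} is det [[-12, -12], [18, 9]] = 108 ≠ 0, so this unfolding has rank ≥ 2; CP rank is at least every unfolding rank, so rank(T) ≥ 2. (Unfolding ranks only ever bound the CP rank from below — rank(T) can be strictly larger than all of them — so the matching upper bound has to come from an explicit 2-term decomposition.)
Upper bound — finding two terms. Write S_k = T[:,:,k] for the frontal slices: S₀ = [[-12, -12], [18, 9]], S₁ = [[12, 12], [-18, -27]].
If T = a₁ ⊗ b₁ ⊗ c₁ + a₂ ⊗ b₂ ⊗ c₂ then each S_k = c₁[k]·a₁b₁ᵀ + c₂[k]·a₂b₂ᵀ. S₀ and S₁ are linearly independent, so a₁b₁ᵀ and a₂b₂ᵀ must span the same plane of matrices: they are the rank-1 matrices of the form x·S₀ + y·S₁.
det(x·S₀ + y·S₁) is 108·x² − 108·y² = 108·(x − y)(x + y), vanishing at (x:y) = (1:1) and (1:-1).
M₁ = S₀ + S₁ = [[0, 0], [0, -18]] = (-18)·[0, 1][0, 1]ᵀ and M₂ = S₀ − S₁ = [[-24, -24], [36, 36]] = (-12)·[2, -3][1, 1]ᵀ, so take a₁ = [0, 1], b₁ = [0, 1], a₂ = [2, -3], b₂ = [1, 1].
Each slice is an integer combination of E₁ = a₁b₁ᵀ and E₂ = a₂b₂ᵀ: S₀ = −9·E₁ − 6·E₂, S₁ = −9·E₁ + 6·E₂; reading off coefficients, c₁ = [-9, -9] and c₂ = [-6, 6].
Hence T = [0, 1] ⊗ [0, 1] ⊗ [-9, -9] + [2, -3] ⊗ [1, 1] ⊗ [-6, 6], so rank(T) ≤ 2.
These bounds meet, so rank(T) = 2.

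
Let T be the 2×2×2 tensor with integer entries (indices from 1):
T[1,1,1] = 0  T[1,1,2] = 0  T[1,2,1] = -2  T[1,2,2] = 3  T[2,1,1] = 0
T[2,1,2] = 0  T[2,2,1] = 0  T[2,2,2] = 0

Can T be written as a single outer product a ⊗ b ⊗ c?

Yes

The mode-1 fibre T[:,2,1] = [-2, 0] gives a = [1, 0] (primitive direction); the mode-2 fibre T[1,:,1] = [0, -2] gives b = [0, 1]; then c[k] = T[1,2,k] / (a[1]·b[2]) = [-2, 3] / 1 = [-2, 3].
Expanding [1, 0] ⊗ [0, 1] ⊗ [-2, 3] reproduces all 8 entries of T, so T = [1, 0] ⊗ [0, 1] ⊗ [-2, 3] and rank(T) ≤ 1.
Equivalently every frontal slice T[:,:,k] is c[k] times the rank-1 matrix [1, 0] ⊗ [0, 1]. So T has rank 1 (it is nonzero).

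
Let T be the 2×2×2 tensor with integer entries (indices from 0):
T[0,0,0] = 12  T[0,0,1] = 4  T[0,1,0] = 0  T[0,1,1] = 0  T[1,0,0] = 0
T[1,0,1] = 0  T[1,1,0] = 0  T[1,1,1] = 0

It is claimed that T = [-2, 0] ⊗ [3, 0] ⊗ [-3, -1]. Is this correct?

No

Reconstruct entry (0,0,0) from the claimed factors: Σₗ aₗ[0]bₗ[0]cₗ[0] = (-2)·(3)·(-3) = 18, but T[0,0,0] = 12. The claim is false.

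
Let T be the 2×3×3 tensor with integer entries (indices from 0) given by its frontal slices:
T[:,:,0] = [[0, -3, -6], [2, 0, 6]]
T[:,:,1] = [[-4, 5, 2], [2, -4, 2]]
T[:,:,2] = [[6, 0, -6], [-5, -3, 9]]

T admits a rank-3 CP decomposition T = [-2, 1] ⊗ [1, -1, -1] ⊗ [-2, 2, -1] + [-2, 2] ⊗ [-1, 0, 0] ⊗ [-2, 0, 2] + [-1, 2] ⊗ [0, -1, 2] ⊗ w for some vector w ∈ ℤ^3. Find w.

w = [1, 1, 2]

Subtract the known terms from T to get the rank-1 residual R = [-1, 2] ⊗ [0, -1, 2] ⊗ w, so R[i,j,k] = a[i]·b[j]·w[k]. Pick indices with nonzero a[0]·b[1] = (-1)·(-1) = 1. Only the fibre through (0,1,·) is needed: R[0,1,:] = T[0,1,:] − Σₗ aₗ[0]bₗ[1]cₗ = [-3, 5, 0] − (-2)·(-1)·[-2, 2, -1] − (-2)·(0)·[-2, 0, 2] = [1, 1, 2]. Then w[k] = R[0,1,k] / 1 for each k, giving w = [1, 1, 2] / 1 = [1, 1, 2].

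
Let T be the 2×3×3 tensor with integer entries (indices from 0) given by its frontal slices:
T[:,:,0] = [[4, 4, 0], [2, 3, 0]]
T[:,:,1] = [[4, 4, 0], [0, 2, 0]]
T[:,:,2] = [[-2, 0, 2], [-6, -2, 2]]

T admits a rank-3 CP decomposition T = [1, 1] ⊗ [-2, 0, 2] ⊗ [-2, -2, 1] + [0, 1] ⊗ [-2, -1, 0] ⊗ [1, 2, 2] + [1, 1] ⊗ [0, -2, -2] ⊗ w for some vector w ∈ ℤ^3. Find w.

w = [-2, -2, 0]

Subtract the known terms from T to get the rank-1 residual R = [1, 1] ⊗ [0, -2, -2] ⊗ w, so R[i,j,k] = a[i]·b[j]·w[k]. Pick indices with nonzero a[0]·b[1] = (1)·(-2) = -2. Only the fibre through (0,1,·) is needed: R[0,1,:] = T[0,1,:] − Σₗ aₗ[0]bₗ[1]cₗ = [4, 4, 0] − (1)·(0)·[-2, -2, 1] − (0)·(-1)·[1, 2, 2] = [4, 4, 0]. Then w[k] = R[0,1,k] / -2 for each k, giving w = [4, 4, 0] / -2 = [-2, -2, 0].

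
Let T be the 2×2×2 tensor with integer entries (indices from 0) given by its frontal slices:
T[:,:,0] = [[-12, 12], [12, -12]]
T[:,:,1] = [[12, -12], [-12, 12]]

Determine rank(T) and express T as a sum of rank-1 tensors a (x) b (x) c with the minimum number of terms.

Lower bound: T ≠ 0 (e.g. T[0,0,0] = -12), so rank(T) ≥ 1.
Upper bound: if T = a (x) b (x) c then every fibre of T is a multiple of the corresponding factor, so read the factors off the fibres through the nonzero entry T[0,0,0] = -12.
The mode-1 fibre T[:,0,0] = [-12, 12] gives a = [1, -1] (primitive direction); the mode-2 fibre T[0,:,0] = [-12, 12] gives b = [1, -1]; then c[k] = T[0,0,k] / (a[0]·b[0]) = [-12, 12] / 1 = [-12, 12].
Expanding [1, -1] (x) [1, -1] (x) [-12, 12] reproduces all 8 entries of T, so T = [1, -1] (x) [1, -1] (x) [-12, 12] and rank(T) ≤ 1.
These bounds meet, so rank(T) = 1.
Check entry T[1,1,0] = -12: (-1)·(-1)·(-12) = -12.

rank(T) = 1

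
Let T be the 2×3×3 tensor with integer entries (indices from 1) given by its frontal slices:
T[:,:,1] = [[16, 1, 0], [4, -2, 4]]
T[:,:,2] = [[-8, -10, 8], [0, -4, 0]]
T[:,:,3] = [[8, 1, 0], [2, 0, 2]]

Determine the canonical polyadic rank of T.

Lower bound: the mode-2 unfolding of T (rows indexed by j, columns by (i,k) = (1,1), (1,2), (1,3), (2,1), (2,2), (2,3)) is [[16, -8, 8, 4, 0, 2], [1, -10, 1, -2, -4, 0], [0, 8, 0, 4, 0, 2]].
There the 3×3 minor on rows j ∈ {1, 2, 3}, columns (i,k) ∈ {(1,1), (1,2), (1,3)} is det [[16, -8, 8], [1, -10, 1], [0, 8, 0]] = -64 ≠ 0, so this unfolding has rank ≥ 3; CP rank is at least every unfolding rank, so rank(T) ≥ 3. (Unfolding ranks only ever bound the CP rank from below — rank(T) can be strictly larger than all of them — so the matching upper bound has to come from an explicit 3-term decomposition.)
Upper bound: T is a sum of 3 rank-1 terms, T = [1, 0] ⊗ [1, 1, -1] ⊗ [8, -8, 4] + [1, 2] ⊗ [0, 1, 0] ⊗ [1, -2, 1] + [2, 1] ⊗ [1, -1, 1] ⊗ [4, 0, 2] (one valid choice — decompositions are not unique — normalised so each a, b is primitive with positive first nonzero entry; check it by expanding all entries), so rank(T) ≤ 3.
These bounds meet, so rank(T) = 3.
Check entry T[1,3,3] = 0: (1)·(-1)·(4) + (1)·(0)·(1) + (2)·(1)·(2) = 0.

3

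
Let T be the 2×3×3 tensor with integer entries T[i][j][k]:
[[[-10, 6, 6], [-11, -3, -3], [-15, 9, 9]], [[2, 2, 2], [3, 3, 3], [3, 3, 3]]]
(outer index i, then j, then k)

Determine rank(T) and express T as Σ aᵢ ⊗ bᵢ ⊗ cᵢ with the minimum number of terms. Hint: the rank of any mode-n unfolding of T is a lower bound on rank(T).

rank(T) = 2

Lower bound: the mode-3 unfolding of T (rows indexed by k, columns by (i,j) = (0,0), (0,1), (0,2), (1,0), (1,1), (1,2)) is [[-10, -11, -15, 2, 3, 3], [6, -3, 9, 2, 3, 3], [6, -3, 9, 2, 3, 3]].
There the 2×2 minor on rows k ∈ {0, 1}, columns (i,j) ∈ {(0,0), (0,1)} is det [[-10, -11], [6, -3]] = 96 ≠ 0, so this unfolding has rank ≥ 2; CP rank is at least every unfolding rank, so rank(T) ≥ 2. (Flattening ranks never certify an upper bound on CP rank; for that we must actually write T with 2 rank-1 terms.)
Upper bound — finding two terms. Write S_k = T[:,:,k] for the frontal slices: S₀ = [[-10, -11, -15], [2, 3, 3]], S₁ = [[6, -3, 9], [2, 3, 3]], S₂ = [[6, -3, 9], [2, 3, 3]].
If T = a₁ ⊗ b₁ ⊗ c₁ + a₂ ⊗ b₂ ⊗ c₂ then each S_k = c₁[k]·a₁b₁ᵀ + c₂[k]·a₂b₂ᵀ. S₀ and S₁ are linearly independent, so a₁b₁ᵀ and a₂b₂ᵀ must span the same plane of matrices: they are the rank-1 matrices of the form x·S₀ + y·S₁.
The 2×2 minor of x·S₀ + y·S₁ on rows {0,1}, columns {0,1} is −8·x² + 16·xy + 24·y² = (-8)·(x − 3·y)(x + y), vanishing at (x:y) = (3:1) and (1:-1).
M₁ = 3·S₀ + S₁ = [[-24, -36, -36], [8, 12, 12]] = (-4)·[3, -1][2, 3, 3]ᵀ and M₂ = S₀ − S₁ = [[-16, -8, -24], [0, 0, 0]] = (-8)·[1, 0][2, 1, 3]ᵀ, so take a₁ = [3, -1], b₁ = [2, 3, 3], a₂ = [1, 0], b₂ = [2, 1, 3].
Each slice is an integer combination of E₁ = a₁b₁ᵀ and E₂ = a₂b₂ᵀ: S₀ = −E₁ − 2·E₂, S₁ = −E₁ + 6·E₂, S₂ = −E₁ + 6·E₂; reading off coefficients, c₁ = [-1, -1, -1] and c₂ = [-2, 6, 6].
Hence T = [3, -1] ⊗ [2, 3, 3] ⊗ [-1, -1, -1] + [1, 0] ⊗ [2, 1, 3] ⊗ [-2, 6, 6], so rank(T) ≤ 2.
These bounds meet, so rank(T) = 2.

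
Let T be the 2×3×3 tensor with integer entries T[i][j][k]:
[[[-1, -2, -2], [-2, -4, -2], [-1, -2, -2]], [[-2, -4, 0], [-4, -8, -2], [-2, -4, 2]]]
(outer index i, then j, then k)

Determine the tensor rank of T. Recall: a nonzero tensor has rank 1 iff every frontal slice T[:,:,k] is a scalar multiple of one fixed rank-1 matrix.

Lower bound: the mode-2 unfolding of T (rows indexed by j, columns by (i,k) = (0,0), (0,1), (0,2), (1,0), (1,1), (1,2)) is [[-1, -2, -2, -2, -4, 0], [-2, -4, -2, -4, -8, -2], [-1, -2, -2, -2, -4, 2]].
There the 3×3 minor on rows j ∈ {0, 1, 2}, columns (i,k) ∈ {(0,0), (0,2), (1,2)} is det [[-1, -2, 0], [-2, -2, -2], [-1, -2, 2]] = -4 ≠ 0, so this unfolding has rank ≥ 3; CP rank is at least every unfolding rank, so rank(T) ≥ 3. (Flattening ranks never certify an upper bound on CP rank; for that we must actually write T with 3 rank-1 terms.)
Upper bound: T is a sum of 3 rank-1 terms, T = [1, -1] ⊗ [0, 1, -1] ⊗ [0, 0, 2] + [1, 0] ⊗ [1, 2, 0] ⊗ [0, 0, -2] + [1, 2] ⊗ [1, 2, 1] ⊗ [-1, -2, 0] (one valid choice — decompositions are not unique — normalised so each a, b is primitive with positive first nonzero entry; check it by expanding all entries), so rank(T) ≤ 3.
These bounds meet, so rank(T) = 3.

3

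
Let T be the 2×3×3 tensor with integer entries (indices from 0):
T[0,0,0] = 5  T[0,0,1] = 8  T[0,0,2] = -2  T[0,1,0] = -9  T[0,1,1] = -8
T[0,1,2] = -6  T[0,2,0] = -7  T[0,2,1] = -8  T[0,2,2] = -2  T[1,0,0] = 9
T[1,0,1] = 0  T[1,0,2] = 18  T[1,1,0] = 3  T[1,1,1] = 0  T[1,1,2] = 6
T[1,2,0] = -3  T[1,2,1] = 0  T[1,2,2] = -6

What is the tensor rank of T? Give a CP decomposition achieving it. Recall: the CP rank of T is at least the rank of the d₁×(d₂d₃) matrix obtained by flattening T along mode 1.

rank(T) = 2

Lower bound: the mode-1 unfolding of T (rows indexed by i, columns by (j,k) = (0,0), (0,1), (0,2), (1,0), (1,1), (1,2), (2,0), (2,1), (2,2)) is [[5, 8, -2, -9, -8, -6, -7, -8, -2], [9, 0, 18, 3, 0, 6, -3, 0, -6]].
There the 2×2 minor on rows i ∈ {0, 1}, columns (j,k) ∈ {(0,0), (0,1)} is det [[5, 8], [9, 0]] = -72 ≠ 0, so this unfolding has rank ≥ 2; CP rank is at least every unfolding rank, so rank(T) ≥ 2. (This is only a lower bound: in general the CP rank may exceed every unfolding rank, so we still need to exhibit 2 rank-1 terms summing to T.)
Upper bound — finding two terms. Write S_k = T[:,:,k] for the frontal slices: S₀ = [[5, -9, -7], [9, 3, -3]], S₁ = [[8, -8, -8], [0, 0, 0]], S₂ = [[-2, -6, -2], [18, 6, -6]].
If T = a₁ ⊗ b₁ ⊗ c₁ + a₂ ⊗ b₂ ⊗ c₂ then each S_k = c₁[k]·a₁b₁ᵀ + c₂[k]·a₂b₂ᵀ. S₀ and S₁ are linearly independent, so a₁b₁ᵀ and a₂b₂ᵀ must span the same plane of matrices: they are the rank-1 matrices of the form x·S₀ + y·S₁.
The 2×2 minor of x·S₀ + y·S₁ on rows {0,1}, columns {0,1} is 96·x² + 96·xy = 96·(x + y)(x), vanishing at (x:y) = (1:-1) and (0:1).
M₁ = S₀ − S₁ = [[-3, -1, 1], [9, 3, -3]] = −[1, -3][3, 1, -1]ᵀ and M₂ = S₁ = [[8, -8, -8], [0, 0, 0]] = 8·[1, 0][1, -1, -1]ᵀ, so take a₁ = [1, -3], b₁ = [3, 1, -1], a₂ = [1, 0], b₂ = [1, -1, -1].
Each slice is an integer combination of E₁ = a₁b₁ᵀ and E₂ = a₂b₂ᵀ: S₀ = −E₁ + 8·E₂, S₁ = 8·E₂, S₂ = −2·E₁ + 4·E₂; reading off coefficients, c₁ = [-1, 0, -2] and c₂ = [8, 8, 4].
Hence T = [1, -3] ⊗ [3, 1, -1] ⊗ [-1, 0, -2] + [1, 0] ⊗ [1, -1, -1] ⊗ [8, 8, 4], so rank(T) ≤ 2.
These bounds meet, so rank(T) = 2.
Check entry T[0,1,1] = -8: (1)·(1)·(0) + (1)·(-1)·(8) = -8.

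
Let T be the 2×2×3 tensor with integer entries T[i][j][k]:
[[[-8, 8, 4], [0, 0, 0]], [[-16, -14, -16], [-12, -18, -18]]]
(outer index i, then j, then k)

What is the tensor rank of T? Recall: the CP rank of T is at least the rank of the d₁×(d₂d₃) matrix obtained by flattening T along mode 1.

Lower bound: the mode-2 unfolding of T (rows indexed by j, columns by (i,k) = (0,0), (0,1), (0,2), (1,0), (1,1), (1,2)) is [[-8, 8, 4, -16, -14, -16], [0, 0, 0, -12, -18, -18]].
There the 2×2 minor on rows j ∈ {0, 1}, columns (i,k) ∈ {(0,0), (1,0)} is det [[-8, -16], [0, -12]] = 96 ≠ 0, so this unfolding has rank ≥ 2; CP rank is at least every unfolding rank, so rank(T) ≥ 2. (Unfolding ranks only ever bound the CP rank from below — rank(T) can be strictly larger than all of them — so the matching upper bound has to come from an explicit 2-term decomposition.)
Upper bound — finding two terms. Write S_k = T[:,:,k] for the frontal slices: S₀ = [[-8, 0], [-16, -12]], S₁ = [[8, 0], [-14, -18]], S₂ = [[4, 0], [-16, -18]].
If T = a₁ ⊗ b₁ ⊗ c₁ + a₂ ⊗ b₂ ⊗ c₂ then each S_k = c₁[k]·a₁b₁ᵀ + c₂[k]·a₂b₂ᵀ. S₀ and S₁ are linearly independent, so a₁b₁ᵀ and a₂b₂ᵀ must span the same plane of matrices: they are the rank-1 matrices of the form x·S₀ + y·S₁.
det(x·S₀ + y·S₁) is 96·x² + 48·xy − 144·y² = 48·(2·x + 3·y)(x − y), vanishing at (x:y) = (3:-2) and (1:1).
M₁ = 3·S₀ − 2·S₁ = [[-40, 0], [-20, 0]] = (-20)·[2, 1][1, 0]ᵀ and M₂ = S₀ + S₁ = [[0, 0], [-30, -30]] = (-30)·[0, 1][1, 1]ᵀ, so take a₁ = [2, 1], b₁ = [1, 0], a₂ = [0, 1], b₂ = [1, 1].
Each slice is an integer combination of E₁ = a₁b₁ᵀ and E₂ = a₂b₂ᵀ: S₀ = −4·E₁ − 12·E₂, S₁ = 4·E₁ − 18·E₂, S₂ = 2·E₁ − 18·E₂; reading off coefficients, c₁ = [-4, 4, 2] and c₂ = [-12, -18, -18].
Hence T = [2, 1] ⊗ [1, 0] ⊗ [-4, 4, 2] + [0, 1] ⊗ [1, 1] ⊗ [-12, -18, -18], so rank(T) ≤ 2.
These bounds meet, so rank(T) = 2.
Check entry T[0,1,2] = 0: (2)·(0)·(2) + (0)·(1)·(-18) = 0.

2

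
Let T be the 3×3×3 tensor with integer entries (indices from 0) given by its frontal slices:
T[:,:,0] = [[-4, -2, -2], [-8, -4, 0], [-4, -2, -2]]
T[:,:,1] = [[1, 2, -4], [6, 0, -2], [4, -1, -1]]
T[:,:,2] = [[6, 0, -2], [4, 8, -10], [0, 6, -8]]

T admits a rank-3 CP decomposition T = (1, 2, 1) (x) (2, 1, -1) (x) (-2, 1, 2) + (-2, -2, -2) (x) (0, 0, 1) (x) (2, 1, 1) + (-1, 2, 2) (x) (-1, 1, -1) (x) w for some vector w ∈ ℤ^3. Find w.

Subtract the known terms from T to get the rank-1 residual R = (-1, 2, 2) (x) (-1, 1, -1) (x) w, so R[i,j,k] = a[i]·b[j]·w[k]. Pick indices with nonzero a[0]·b[0] = (-1)·(-1) = 1. Only the fibre through (0,0,·) is needed: R[0,0,:] = T[0,0,:] − Σₗ aₗ[0]bₗ[0]cₗ = [-4, 1, 6] − (1)·(2)·(-2, 1, 2) − (-2)·(0)·(2, 1, 1) = [0, -1, 2]. Then w[k] = R[0,0,k] / 1 for each k, giving w = [0, -1, 2] / 1 = (0, -1, 2).

w = (0, -1, 2)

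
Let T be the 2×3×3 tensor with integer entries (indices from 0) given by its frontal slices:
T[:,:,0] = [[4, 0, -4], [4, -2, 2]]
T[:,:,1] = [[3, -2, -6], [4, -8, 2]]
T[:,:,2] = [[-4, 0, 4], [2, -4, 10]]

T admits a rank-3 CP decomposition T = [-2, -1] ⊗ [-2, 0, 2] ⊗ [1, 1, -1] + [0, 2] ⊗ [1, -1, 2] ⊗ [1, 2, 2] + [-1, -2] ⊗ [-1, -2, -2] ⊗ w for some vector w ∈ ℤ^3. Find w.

w = [0, -1, 0]

Subtract the known terms from T to get the rank-1 residual R = [-1, -2] ⊗ [-1, -2, -2] ⊗ w, so R[i,j,k] = a[i]·b[j]·w[k]. Pick indices with nonzero a[0]·b[0] = (-1)·(-1) = 1. Only the fibre through (0,0,·) is needed: R[0,0,:] = T[0,0,:] − Σₗ aₗ[0]bₗ[0]cₗ = [4, 3, -4] − (-2)·(-2)·[1, 1, -1] − (0)·(1)·[1, 2, 2] = [0, -1, 0]. Then w[k] = R[0,0,k] / 1 for each k, giving w = [0, -1, 0] / 1 = [0, -1, 0].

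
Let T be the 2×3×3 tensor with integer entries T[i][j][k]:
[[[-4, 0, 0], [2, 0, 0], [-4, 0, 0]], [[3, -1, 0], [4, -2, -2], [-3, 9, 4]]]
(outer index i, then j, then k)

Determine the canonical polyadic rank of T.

Lower bound: the mode-3 unfolding of T (rows indexed by k, columns by (i,j) = (0,0), (0,1), (0,2), (1,0), (1,1), (1,2)) is [[-4, 2, -4, 3, 4, -3], [0, 0, 0, -1, -2, 9], [0, 0, 0, 0, -2, 4]].
There the 3×3 minor on rows k ∈ {0, 1, 2}, columns (i,j) ∈ {(0,0), (1,0), (1,1)} is det [[-4, 3, 4], [0, -1, -2], [0, 0, -2]] = -8 ≠ 0, so this unfolding has rank ≥ 3; CP rank is at least every unfolding rank, so rank(T) ≥ 3. (Flattening ranks never certify an upper bound on CP rank; for that we must actually write T with 3 rank-1 terms.)
Upper bound: T is a sum of 3 rank-1 terms, T = [0, 1] ⊗ [0, 1, -2] ⊗ [4, -4, -2] + [0, 1] ⊗ [1, -2, -1] ⊗ [-1, -1, 0] + [1, -1] ⊗ [2, -1, 2] ⊗ [-2, 0, 0] (one valid choice — decompositions are not unique — normalised so each a, b is primitive with positive first nonzero entry; check it by expanding all entries), so rank(T) ≤ 3.
These bounds meet, so rank(T) = 3.

3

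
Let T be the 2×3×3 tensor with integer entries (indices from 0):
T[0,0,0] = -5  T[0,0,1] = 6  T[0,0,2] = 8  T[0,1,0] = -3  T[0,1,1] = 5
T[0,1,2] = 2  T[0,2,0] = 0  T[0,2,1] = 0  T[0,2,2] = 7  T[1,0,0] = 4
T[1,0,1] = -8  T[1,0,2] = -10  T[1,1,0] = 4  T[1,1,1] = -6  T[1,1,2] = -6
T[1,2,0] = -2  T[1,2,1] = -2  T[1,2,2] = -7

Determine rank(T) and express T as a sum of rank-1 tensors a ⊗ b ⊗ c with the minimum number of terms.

rank(T) = 3

Lower bound: the mode-2 unfolding of T (rows indexed by j, columns by (i,k) = (0,0), (0,1), (0,2), (1,0), (1,1), (1,2)) is [[-5, 6, 8, 4, -8, -10], [-3, 5, 2, 4, -6, -6], [0, 0, 7, -2, -2, -7]].
There the 3×3 minor on rows j ∈ {0, 1, 2}, columns (i,k) ∈ {(0,0), (0,1), (0,2)} is det [[-5, 6, 8], [-3, 5, 2], [0, 0, 7]] = -49 ≠ 0, so this unfolding has rank ≥ 3; CP rank is at least every unfolding rank, so rank(T) ≥ 3. (Flattening ranks never certify an upper bound on CP rank; for that we must actually write T with 3 rank-1 terms.)
Upper bound: T is a sum of 3 rank-1 terms, T = [1, -2] ⊗ [2, 1, 2] ⊗ [0, 1, 2] + [1, -1] ⊗ [2, 2, -1] ⊗ [-2, 2, 1] + [1, 0] ⊗ [1, -1, 2] ⊗ [-1, 0, 2] (one valid choice — decompositions are not unique — normalised so each a, b is primitive with positive first nonzero entry; check it by expanding all entries), so rank(T) ≤ 3.
These bounds meet, so rank(T) = 3.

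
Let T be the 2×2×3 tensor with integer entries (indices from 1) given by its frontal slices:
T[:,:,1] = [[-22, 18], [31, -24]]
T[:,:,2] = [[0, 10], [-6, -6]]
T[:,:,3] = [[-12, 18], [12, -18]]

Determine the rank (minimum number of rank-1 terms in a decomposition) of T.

2

Lower bound: in the mode-1 unfolding of T (rows indexed by i, columns by (j,k)) the 2×2 minor on rows i ∈ {1, 2}, columns (j,k) ∈ {(1,1), (1,2)} is det [[-22, 0], [31, -6]] = 132 ≠ 0, so that unfolding has rank ≥ 2 and hence rank(T) ≥ 2 (CP rank is at least every unfolding rank, though it can be larger).
Upper bound: with S_k = T[:,:,k], the two rank-1 terms a₁b₁ᵀ, a₂b₂ᵀ are the rank-1 members of the pencil x·S₁ + y·S₂.
det(x·S₁ + y·S₂) is −30·x² − 70·xy + 60·y² = (-10)·(x + 3·y)(3·x − 2·y), vanishing at (x:y) = (3:-1) and (2:3).
M₁ = 3·S₁ − S₂ = [[-66, 44], [99, -66]] = (-11)·[2, -3][3, -2]ᵀ and M₂ = 2·S₁ + 3·S₂ = [[-44, 66], [44, -66]] = (-22)·[1, -1][2, -3]ᵀ, so take a₁ = [2, -3], b₁ = [3, -2], a₂ = [1, -1], b₂ = [2, -3].
Each slice is an integer combination of E₁ = a₁b₁ᵀ and E₂ = a₂b₂ᵀ: S₁ = −3·E₁ − 2·E₂, S₂ = 2·E₁ − 6·E₂, S₃ = −6·E₂; reading off coefficients, c₁ = [-3, 2, 0] and c₂ = [-2, -6, -6].
Hence T = [2, -3] ⊗ [3, -2] ⊗ [-3, 2, 0] + [1, -1] ⊗ [2, -3] ⊗ [-2, -6, -6], so rank(T) ≤ 2.
These bounds meet, so rank(T) = 2.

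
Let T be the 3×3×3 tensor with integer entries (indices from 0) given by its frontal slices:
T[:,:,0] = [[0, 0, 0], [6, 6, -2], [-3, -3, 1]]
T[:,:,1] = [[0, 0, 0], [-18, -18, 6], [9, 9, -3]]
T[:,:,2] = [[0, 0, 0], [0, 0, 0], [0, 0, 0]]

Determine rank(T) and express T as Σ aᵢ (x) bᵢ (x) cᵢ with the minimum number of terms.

rank(T) = 1

Lower bound: T ≠ 0 (e.g. T[1,0,0] = 6), so rank(T) ≥ 1.
Upper bound: if T = a (x) b (x) c then every fibre of T is a multiple of the corresponding factor, so read the factors off the fibres through the nonzero entry T[1,0,0] = 6.
The mode-1 fibre T[:,0,0] = [0, 6, -3] gives a = (0, 2, -1) (primitive direction); the mode-2 fibre T[1,:,0] = [6, 6, -2] gives b = (3, 3, -1); then c[k] = T[1,0,k] / (a[1]·b[0]) = [6, -18, 0] / 6 = (1, -3, 0).
Expanding (0, 2, -1) (x) (3, 3, -1) (x) (1, -3, 0) reproduces all 27 entries of T, so T = (0, 2, -1) (x) (3, 3, -1) (x) (1, -3, 0) and rank(T) ≤ 1.
These bounds meet, so rank(T) = 1.
Check entry T[2,0,2] = 0: (-1)·(3)·(0) = 0.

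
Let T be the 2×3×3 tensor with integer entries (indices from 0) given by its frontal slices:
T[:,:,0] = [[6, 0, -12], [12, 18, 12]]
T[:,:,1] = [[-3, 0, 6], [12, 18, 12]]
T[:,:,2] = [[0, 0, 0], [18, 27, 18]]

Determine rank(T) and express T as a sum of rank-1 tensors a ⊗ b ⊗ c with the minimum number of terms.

Lower bound: in the mode-3 unfolding of T (rows indexed by k, columns by (i,j)) the 2×2 minor on rows k ∈ {0, 1}, columns (i,j) ∈ {(0,0), (1,0)} is det [[6, 12], [-3, 12]] = 108 ≠ 0, so that unfolding has rank ≥ 2 and hence rank(T) ≥ 2 (CP rank is at least every unfolding rank, though it can be larger).
Upper bound: with S_k = T[:,:,k], the two rank-1 terms a₁b₁ᵀ, a₂b₂ᵀ are the rank-1 members of the pencil x·S₀ + y·S₁.
The 2×2 minor of x·S₀ + y·S₁ on rows {0,1}, columns {0,1} is 108·x² + 54·xy − 54·y² = 54·(2·x − y)(x + y), vanishing at (x:y) = (1:2) and (1:-1).
M₁ = S₀ + 2·S₁ = [[0, 0, 0], [36, 54, 36]] = 18·[0, 1][2, 3, 2]ᵀ and M₂ = S₀ − S₁ = [[9, 0, -18], [0, 0, 0]] = 9·[1, 0][1, 0, -2]ᵀ, so take a₁ = [0, 1], b₁ = [2, 3, 2], a₂ = [1, 0], b₂ = [1, 0, -2].
Each slice is an integer combination of E₁ = a₁b₁ᵀ and E₂ = a₂b₂ᵀ: S₀ = 6·E₁ + 6·E₂, S₁ = 6·E₁ − 3·E₂, S₂ = 9·E₁; reading off coefficients, c₁ = [6, 6, 9] and c₂ = [6, -3, 0].
Hence T = [0, 1] ⊗ [2, 3, 2] ⊗ [6, 6, 9] + [1, 0] ⊗ [1, 0, -2] ⊗ [6, -3, 0], so rank(T) ≤ 2.
These bounds meet, so rank(T) = 2.

rank(T) = 2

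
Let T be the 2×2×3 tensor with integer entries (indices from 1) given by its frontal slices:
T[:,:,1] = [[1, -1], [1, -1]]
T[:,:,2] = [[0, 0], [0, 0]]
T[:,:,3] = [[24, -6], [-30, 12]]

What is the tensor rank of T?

Lower bound: in the mode-1 unfolding of T (rows indexed by i, columns by (j,k)) the 2×2 minor on rows i ∈ {1, 2}, columns (j,k) ∈ {(1,1), (1,3)} is det [[1, 24], [1, -30]] = -54 ≠ 0, so that unfolding has rank ≥ 2 and hence rank(T) ≥ 2 (CP rank is at least every unfolding rank, though it can be larger).
Upper bound: with S_k = T[:,:,k], the two rank-1 terms a₁b₁ᵀ, a₂b₂ᵀ are the rank-1 members of the pencil x·S₁ + y·S₃.
det(x·S₁ + y·S₃) is −36·xy + 108·y² = (-36)·(x − 3·y)(y), vanishing at (x:y) = (3:1) and (1:0).
M₁ = 3·S₁ + S₃ = [[27, -9], [-27, 9]] = 9·(1, -1)(3, -1)ᵀ and M₂ = S₁ = [[1, -1], [1, -1]] = (1, 1)(1, -1)ᵀ, so take a₁ = (1, -1), b₁ = (3, -1), a₂ = (1, 1), b₂ = (1, -1).
Each slice is an integer combination of E₁ = a₁b₁ᵀ and E₂ = a₂b₂ᵀ: S₁ = E₂, S₂ = 0, S₃ = 9·E₁ − 3·E₂; reading off coefficients, c₁ = (0, 0, 9) and c₂ = (1, 0, -3).
Hence T = (1, -1) ⊗ (3, -1) ⊗ (0, 0, 9) + (1, 1) ⊗ (1, -1) ⊗ (1, 0, -3), so rank(T) ≤ 2.
These bounds meet, so rank(T) = 2.

2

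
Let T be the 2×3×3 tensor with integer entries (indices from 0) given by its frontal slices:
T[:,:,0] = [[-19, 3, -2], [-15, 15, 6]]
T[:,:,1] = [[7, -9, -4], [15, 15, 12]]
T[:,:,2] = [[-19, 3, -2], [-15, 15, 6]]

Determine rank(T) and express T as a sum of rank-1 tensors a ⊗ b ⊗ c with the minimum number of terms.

Lower bound: the mode-1 unfolding of T (rows indexed by i, columns by (j,k) = (0,0), (0,1), (0,2), (1,0), (1,1), (1,2), (2,0), (2,1), (2,2)) is [[-19, 7, -19, 3, -9, 3, -2, -4, -2], [-15, 15, -15, 15, 15, 15, 6, 12, 6]].
There the 2×2 minor on rows i ∈ {0, 1}, columns (j,k) ∈ {(0,0), (0,1)} is det [[-19, 7], [-15, 15]] = -180 ≠ 0, so this unfolding has rank ≥ 2; CP rank is at least every unfolding rank, so rank(T) ≥ 2. (Flattening ranks never certify an upper bound on CP rank; for that we must actually write T with 2 rank-1 terms.)
Upper bound — finding two terms. Write S_k = T[:,:,k] for the frontal slices: S₀ = [[-19, 3, -2], [-15, 15, 6]], S₁ = [[7, -9, -4], [15, 15, 12]], S₂ = [[-19, 3, -2], [-15, 15, 6]].
If T = a₁ ⊗ b₁ ⊗ c₁ + a₂ ⊗ b₂ ⊗ c₂ then each S_k = c₁[k]·a₁b₁ᵀ + c₂[k]·a₂b₂ᵀ. S₀ and S₁ are linearly independent, so a₁b₁ᵀ and a₂b₂ᵀ must span the same plane of matrices: they are the rank-1 matrices of the form x·S₀ + y·S₁.
The 2×2 minor of x·S₀ + y·S₁ on rows {0,1}, columns {0,1} is −240·x² − 360·xy + 240·y² = (-120)·(x + 2·y)(2·x − y), vanishing at (x:y) = (2:-1) and (1:2).
M₁ = 2·S₀ − S₁ = [[-45, 15, 0], [-45, 15, 0]] = (-15)·[1, 1][3, -1, 0]ᵀ and M₂ = S₀ + 2·S₁ = [[-5, -15, -10], [15, 45, 30]] = (-5)·[1, -3][1, 3, 2]ᵀ, so take a₁ = [1, 1], b₁ = [3, -1, 0], a₂ = [1, -3], b₂ = [1, 3, 2].
Each slice is an integer combination of E₁ = a₁b₁ᵀ and E₂ = a₂b₂ᵀ: S₀ = −6·E₁ − E₂, S₁ = 3·E₁ − 2·E₂, S₂ = −6·E₁ − E₂; reading off coefficients, c₁ = [-6, 3, -6] and c₂ = [-1, -2, -1].
Hence T = [1, 1] ⊗ [3, -1, 0] ⊗ [-6, 3, -6] + [1, -3] ⊗ [1, 3, 2] ⊗ [-1, -2, -1], so rank(T) ≤ 2.
These bounds meet, so rank(T) = 2.
Check entry T[1,2,1] = 12: (1)·(0)·(3) + (-3)·(2)·(-2) = 12.

rank(T) = 2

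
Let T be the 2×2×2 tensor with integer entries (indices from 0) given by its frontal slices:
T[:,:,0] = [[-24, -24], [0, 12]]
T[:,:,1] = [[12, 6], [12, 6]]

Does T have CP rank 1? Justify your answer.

No

The mode-3 unfolding of T (rows indexed by k, columns by (i,j) = (0,0), (0,1), (1,0), (1,1)) is [[-24, -24, 0, 12], [12, 6, 12, 6]].
There the 2×2 minor on rows k ∈ {0, 1}, columns (i,j) ∈ {(0,0), (0,1)} is det [[-24, -24], [12, 6]] = 144 ≠ 0, so this unfolding has rank ≥ 2; CP rank is at least every unfolding rank, so rank(T) ≥ 2.
In particular rank(T) ≥ 2 > 1, so T is not rank-1.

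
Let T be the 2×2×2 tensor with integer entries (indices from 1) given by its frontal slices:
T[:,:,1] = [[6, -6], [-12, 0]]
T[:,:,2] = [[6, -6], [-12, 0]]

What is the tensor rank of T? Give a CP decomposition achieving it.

Lower bound: in the mode-1 unfolding of T (rows indexed by i, columns by (j,k)) the 2×2 minor on rows i ∈ {1, 2}, columns (j,k) ∈ {(1,1), (2,1)} is det [[6, -6], [-12, 0]] = -72 ≠ 0, so that unfolding has rank ≥ 2 and hence rank(T) ≥ 2 (CP rank is at least every unfolding rank, though it can be larger).
Upper bound: T[:,:,k] = c[k]·M for every slice, with c = [1, 1] and M = [[6, -6], [-12, 0]] (rows i, columns j).
Splitting M by its rows (i = 1, 2), M = [1, 0][6, -6]ᵀ + [0, 1][-12, 0]ᵀ.
Hence T = [1, 0] (x) [6, -6] (x) [1, 1] + [0, 1] (x) [-12, 0] (x) [1, 1], so rank(T) ≤ 2.
These bounds meet, so rank(T) = 2.

rank(T) = 2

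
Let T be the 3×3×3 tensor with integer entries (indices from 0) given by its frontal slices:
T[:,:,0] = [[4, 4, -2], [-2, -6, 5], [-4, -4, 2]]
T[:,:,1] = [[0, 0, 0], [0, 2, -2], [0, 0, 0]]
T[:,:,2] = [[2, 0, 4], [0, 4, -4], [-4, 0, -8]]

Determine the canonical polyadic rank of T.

Lower bound: the mode-2 unfolding of T (rows indexed by j, columns by (i,k) = (0,0), (0,1), (0,2), (1,0), (1,1), (1,2), (2,0), (2,1), (2,2)) is [[4, 0, 2, -2, 0, 0, -4, 0, -4], [4, 0, 0, -6, 2, 4, -4, 0, 0], [-2, 0, 4, 5, -2, -4, 2, 0, -8]].
There the 3×3 minor on rows j ∈ {0, 1, 2}, columns (i,k) ∈ {(0,0), (0,2), (1,0)} is det [[4, 2, -2], [4, 0, -6], [-2, 4, 5]] = 48 ≠ 0, so this unfolding has rank ≥ 3; CP rank is at least every unfolding rank, so rank(T) ≥ 3. (This is only a lower bound: in general the CP rank may exceed every unfolding rank, so we still need to exhibit 3 rank-1 terms summing to T.)
Upper bound: T is a sum of 3 rank-1 terms, T = [0, 1, 0] ⊗ [0, 1, -1] ⊗ [-4, 2, 4] + [1, 0, -2] ⊗ [1, 0, 2] ⊗ [0, 0, 2] + [2, -1, -2] ⊗ [2, 2, -1] ⊗ [1, 0, 0] (written with every a and b primitive with positive leading entry and the scale carried by c; CP decompositions are not unique, and this one is verified by expanding entrywise), so rank(T) ≤ 3.
These bounds meet, so rank(T) = 3.
Check entry T[2,1,2] = 0: (0)·(1)·(4) + (-2)·(0)·(2) + (-2)·(2)·(0) = 0.

3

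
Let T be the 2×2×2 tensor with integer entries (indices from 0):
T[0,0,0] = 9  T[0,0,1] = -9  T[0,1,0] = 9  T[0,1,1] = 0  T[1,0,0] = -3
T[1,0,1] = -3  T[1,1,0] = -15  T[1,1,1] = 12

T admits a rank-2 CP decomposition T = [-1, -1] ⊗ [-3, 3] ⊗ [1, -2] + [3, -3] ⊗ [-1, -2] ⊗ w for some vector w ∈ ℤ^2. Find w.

w = [-2, 1]

Subtract the known terms from T to get the rank-1 residual R = [3, -3] ⊗ [-1, -2] ⊗ w, so R[i,j,k] = a[i]·b[j]·w[k]. Pick indices with nonzero a[0]·b[0] = (3)·(-1) = -3. Only the fibre through (0,0,·) is needed: R[0,0,:] = T[0,0,:] − Σₗ aₗ[0]bₗ[0]cₗ = [9, -9] − (-1)·(-3)·[1, -2] = [6, -3]. Then w[k] = R[0,0,k] / -3 for each k, giving w = [6, -3] / -3 = [-2, 1].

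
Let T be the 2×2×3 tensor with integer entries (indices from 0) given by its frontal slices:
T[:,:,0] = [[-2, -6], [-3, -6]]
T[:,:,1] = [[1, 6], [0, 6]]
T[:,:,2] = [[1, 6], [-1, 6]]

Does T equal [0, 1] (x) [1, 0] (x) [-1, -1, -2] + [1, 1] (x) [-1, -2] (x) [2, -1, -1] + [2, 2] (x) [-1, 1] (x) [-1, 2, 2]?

No

Reconstruct entry (0,0,0) from the claimed factors: Σₗ aₗ[0]bₗ[0]cₗ[0] = (0)·(1)·(-1) + (1)·(-1)·(2) + (2)·(-1)·(-1) = 0, but T[0,0,0] = -2. The claim is false.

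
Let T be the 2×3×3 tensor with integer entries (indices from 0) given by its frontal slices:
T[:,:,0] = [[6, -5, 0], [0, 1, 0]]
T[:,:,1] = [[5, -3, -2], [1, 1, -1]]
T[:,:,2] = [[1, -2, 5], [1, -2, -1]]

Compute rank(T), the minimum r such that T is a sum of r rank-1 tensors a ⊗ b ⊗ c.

Lower bound: the mode-3 unfolding of T (rows indexed by k, columns by (i,j) = (0,0), (0,1), (0,2), (1,0), (1,1), (1,2)) is [[6, -5, 0, 0, 1, 0], [5, -3, -2, 1, 1, -1], [1, -2, 5, 1, -2, -1]].
There the 3×3 minor on rows k ∈ {0, 1, 2}, columns (i,j) ∈ {(0,0), (0,1), (0,2)} is det [[6, -5, 0], [5, -3, -2], [1, -2, 5]] = 21 ≠ 0, so this unfolding has rank ≥ 3; CP rank is at least every unfolding rank, so rank(T) ≥ 3. (Unfolding ranks only ever bound the CP rank from below — rank(T) can be strictly larger than all of them — so the matching upper bound has to come from an explicit 3-term decomposition.)
Upper bound: T is a sum of 3 rank-1 terms, T = [1, -1] ⊗ [1, -1, -1] ⊗ [1, 1, -2] + [1, 0] ⊗ [2, -2, 1] ⊗ [2, 1, 2] + [1, 1] ⊗ [1, 0, -1] ⊗ [1, 2, -1] (written with every a and b primitive with positive leading entry and the scale carried by c; CP decompositions are not unique, and this one is verified by expanding entrywise), so rank(T) ≤ 3.
These bounds meet, so rank(T) = 3.
Check entry T[1,0,1] = 1: (-1)·(1)·(1) + (0)·(2)·(1) + (1)·(1)·(2) = 1.

3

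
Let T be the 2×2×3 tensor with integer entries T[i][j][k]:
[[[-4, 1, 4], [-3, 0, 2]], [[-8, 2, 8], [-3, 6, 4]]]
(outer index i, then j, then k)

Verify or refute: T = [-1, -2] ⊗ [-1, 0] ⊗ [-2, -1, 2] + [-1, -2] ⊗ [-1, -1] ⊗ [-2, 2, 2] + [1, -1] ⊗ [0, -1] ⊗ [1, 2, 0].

Reconstruct entrywise from the claimed factors. For example, T[1,0,1] = 2 and Σₗ aₗ[1]bₗ[0]cₗ[1] = (-2)·(-1)·(-1) + (-2)·(-1)·(2) + (-1)·(0)·(2) = 2; checking all 12 entries, every one matches. The claim holds.

Yes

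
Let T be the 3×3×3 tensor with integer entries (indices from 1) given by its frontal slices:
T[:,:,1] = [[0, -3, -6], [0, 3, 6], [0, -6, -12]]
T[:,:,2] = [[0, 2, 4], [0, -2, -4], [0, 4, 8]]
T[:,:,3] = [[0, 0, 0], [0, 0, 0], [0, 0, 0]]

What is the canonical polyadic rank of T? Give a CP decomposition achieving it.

Lower bound: T ≠ 0 (e.g. T[1,2,1] = -3), so rank(T) ≥ 1.
Upper bound: if T = a ⊗ b ⊗ c then every fibre of T is a multiple of the corresponding factor, so read the factors off the fibres through the nonzero entry T[1,2,1] = -3.
The mode-1 fibre T[:,2,1] = [-3, 3, -6] gives a = [1, -1, 2] (primitive direction); the mode-2 fibre T[1,:,1] = [0, -3, -6] gives b = [0, 1, 2]; then c[k] = T[1,2,k] / (a[1]·b[2]) = [-3, 2, 0] / 1 = [-3, 2, 0].
Expanding [1, -1, 2] ⊗ [0, 1, 2] ⊗ [-3, 2, 0] reproduces all 27 entries of T, so T = [1, -1, 2] ⊗ [0, 1, 2] ⊗ [-3, 2, 0] and rank(T) ≤ 1.
These bounds meet, so rank(T) = 1.

rank(T) = 1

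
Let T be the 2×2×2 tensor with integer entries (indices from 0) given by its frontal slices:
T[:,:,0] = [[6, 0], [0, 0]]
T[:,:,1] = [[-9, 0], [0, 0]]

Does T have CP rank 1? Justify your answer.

Yes

If T = a ⊗ b ⊗ c then every fibre of T is a multiple of the corresponding factor, so read the factors off the fibres through the nonzero entry T[0,0,0] = 6.
The mode-1 fibre T[:,0,0] = [6, 0] gives a = (1, 0) (primitive direction); the mode-2 fibre T[0,:,0] = [6, 0] gives b = (1, 0); then c[k] = T[0,0,k] / (a[0]·b[0]) = [6, -9] / 1 = (6, -9).
Expanding (1, 0) ⊗ (1, 0) ⊗ (6, -9) reproduces all 8 entries of T, so T = (1, 0) ⊗ (1, 0) ⊗ (6, -9) and rank(T) ≤ 1.
Equivalently every frontal slice T[:,:,k] is c[k] times the rank-1 matrix (1, 0) ⊗ (1, 0). So T has rank 1 (it is nonzero).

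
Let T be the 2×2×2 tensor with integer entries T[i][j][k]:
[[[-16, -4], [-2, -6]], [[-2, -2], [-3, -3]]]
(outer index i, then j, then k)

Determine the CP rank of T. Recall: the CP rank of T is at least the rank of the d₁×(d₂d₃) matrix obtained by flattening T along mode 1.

Lower bound: the mode-2 unfolding of T (rows indexed by j, columns by (i,k) = (0,0), (0,1), (1,0), (1,1)) is [[-16, -4, -2, -2], [-2, -6, -3, -3]].
There the 2×2 minor on rows j ∈ {0, 1}, columns (i,k) ∈ {(0,0), (0,1)} is det [[-16, -4], [-2, -6]] = 88 ≠ 0, so this unfolding has rank ≥ 2; CP rank is at least every unfolding rank, so rank(T) ≥ 2. (Flattening ranks never certify an upper bound on CP rank; for that we must actually write T with 2 rank-1 terms.)
Upper bound — finding two terms. Write S_k = T[:,:,k] for the frontal slices: S₀ = [[-16, -2], [-2, -3]], S₁ = [[-4, -6], [-2, -3]].
If T = a₁ (x) b₁ (x) c₁ + a₂ (x) b₂ (x) c₂ then each S_k = c₁[k]·a₁b₁ᵀ + c₂[k]·a₂b₂ᵀ. S₀ and S₁ are linearly independent, so a₁b₁ᵀ and a₂b₂ᵀ must span the same plane of matrices: they are the rank-1 matrices of the form x·S₀ + y·S₁.
det(x·S₀ + y·S₁) is 44·x² + 44·xy = 44·(x + y)(x), vanishing at (x:y) = (1:-1) and (0:1).
M₁ = S₀ − S₁ = [[-12, 4], [0, 0]] = (-4)·[1, 0][3, -1]ᵀ and M₂ = S₁ = [[-4, -6], [-2, -3]] = −[2, 1][2, 3]ᵀ, so take a₁ = [1, 0], b₁ = [3, -1], a₂ = [2, 1], b₂ = [2, 3].
Each slice is an integer combination of E₁ = a₁b₁ᵀ and E₂ = a₂b₂ᵀ: S₀ = −4·E₁ − E₂, S₁ = −E₂; reading off coefficients, c₁ = [-4, 0] and c₂ = [-1, -1].
Hence T = [1, 0] (x) [3, -1] (x) [-4, 0] + [2, 1] (x) [2, 3] (x) [-1, -1], so rank(T) ≤ 2.
These bounds meet, so rank(T) = 2.

2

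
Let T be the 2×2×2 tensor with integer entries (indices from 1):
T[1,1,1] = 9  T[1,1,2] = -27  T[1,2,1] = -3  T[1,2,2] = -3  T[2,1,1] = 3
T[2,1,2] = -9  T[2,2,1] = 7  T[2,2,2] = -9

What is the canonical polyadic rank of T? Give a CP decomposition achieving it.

rank(T) = 2

Lower bound: in the mode-1 unfolding of T (rows indexed by i, columns by (j,k)) the 2×2 minor on rows i ∈ {1, 2}, columns (j,k) ∈ {(1,1), (2,1)} is det [[9, -3], [3, 7]] = 72 ≠ 0, so that unfolding has rank ≥ 2 and hence rank(T) ≥ 2 (CP rank is at least every unfolding rank, though it can be larger).
Upper bound: with S_k = T[:,:,k], the two rank-1 terms a₁b₁ᵀ, a₂b₂ᵀ are the rank-1 members of the pencil x·S₁ + y·S₂.
det(x·S₁ + y·S₂) is 72·x² − 288·xy + 216·y² = 72·(x − 3·y)(x − y), vanishing at (x:y) = (3:1) and (1:1).
M₁ = 3·S₁ + S₂ = [[0, -12], [0, 12]] = (-12)·(1, -1)(0, 1)ᵀ and M₂ = S₁ + S₂ = [[-18, -6], [-6, -2]] = (-2)·(3, 1)(3, 1)ᵀ, so take a₁ = (1, -1), b₁ = (0, 1), a₂ = (3, 1), b₂ = (3, 1).
Each slice is an integer combination of E₁ = a₁b₁ᵀ and E₂ = a₂b₂ᵀ: S₁ = −6·E₁ + E₂, S₂ = 6·E₁ − 3·E₂; reading off coefficients, c₁ = (-6, 6) and c₂ = (1, -3).
Hence T = (1, -1) ⊗ (0, 1) ⊗ (-6, 6) + (3, 1) ⊗ (3, 1) ⊗ (1, -3), so rank(T) ≤ 2.
These bounds meet, so rank(T) = 2.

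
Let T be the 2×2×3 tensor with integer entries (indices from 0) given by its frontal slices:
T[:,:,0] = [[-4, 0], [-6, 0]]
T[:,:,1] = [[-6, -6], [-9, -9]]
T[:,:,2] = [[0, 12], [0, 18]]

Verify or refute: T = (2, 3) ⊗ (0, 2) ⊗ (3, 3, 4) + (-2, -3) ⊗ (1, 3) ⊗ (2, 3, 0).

Reconstruct entry (0,1,2) from the claimed factors: Σₗ aₗ[0]bₗ[1]cₗ[2] = (2)·(2)·(4) + (-2)·(3)·(0) = 16, but T[0,1,2] = 12. The claim is false.

No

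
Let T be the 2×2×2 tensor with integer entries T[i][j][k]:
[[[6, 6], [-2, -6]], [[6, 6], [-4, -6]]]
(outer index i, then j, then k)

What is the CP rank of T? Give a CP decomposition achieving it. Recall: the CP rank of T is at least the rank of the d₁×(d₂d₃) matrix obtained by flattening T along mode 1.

rank(T) = 2

Lower bound: the mode-1 unfolding of T (rows indexed by i, columns by (j,k) = (0,0), (0,1), (1,0), (1,1)) is [[6, 6, -2, -6], [6, 6, -4, -6]].
There the 2×2 minor on rows i ∈ {0, 1}, columns (j,k) ∈ {(0,0), (1,0)} is det [[6, -2], [6, -4]] = -12 ≠ 0, so this unfolding has rank ≥ 2; CP rank is at least every unfolding rank, so rank(T) ≥ 2. (This is only a lower bound: in general the CP rank may exceed every unfolding rank, so we still need to exhibit 2 rank-1 terms summing to T.)
Upper bound — finding two terms. Write S_k = T[:,:,k] for the frontal slices: S₀ = [[6, -2], [6, -4]], S₁ = [[6, -6], [6, -6]].
If T = a₁ ⊗ b₁ ⊗ c₁ + a₂ ⊗ b₂ ⊗ c₂ then each S_k = c₁[k]·a₁b₁ᵀ + c₂[k]·a₂b₂ᵀ. S₀ and S₁ are linearly independent, so a₁b₁ᵀ and a₂b₂ᵀ must span the same plane of matrices: they are the rank-1 matrices of the form x·S₀ + y·S₁.
det(x·S₀ + y·S₁) is −12·x² − 12·xy = (-12)·(x + y)(x), vanishing at (x:y) = (1:-1) and (0:1).
M₁ = S₀ − S₁ = [[0, 4], [0, 2]] = 2·(2, 1)(0, 1)ᵀ and M₂ = S₁ = [[6, -6], [6, -6]] = 6·(1, 1)(1, -1)ᵀ, so take a₁ = (2, 1), b₁ = (0, 1), a₂ = (1, 1), b₂ = (1, -1).
Each slice is an integer combination of E₁ = a₁b₁ᵀ and E₂ = a₂b₂ᵀ: S₀ = 2·E₁ + 6·E₂, S₁ = 6·E₂; reading off coefficients, c₁ = (2, 0) and c₂ = (6, 6).
Hence T = (2, 1) ⊗ (0, 1) ⊗ (2, 0) + (1, 1) ⊗ (1, -1) ⊗ (6, 6), so rank(T) ≤ 2.
These bounds meet, so rank(T) = 2.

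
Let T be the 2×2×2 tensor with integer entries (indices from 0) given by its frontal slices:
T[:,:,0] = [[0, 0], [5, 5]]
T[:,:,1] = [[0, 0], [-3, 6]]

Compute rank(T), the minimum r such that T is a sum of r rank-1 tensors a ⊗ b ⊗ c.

2

Lower bound: the mode-3 unfolding of T (rows indexed by k, columns by (i,j) = (0,0), (0,1), (1,0), (1,1)) is [[0, 0, 5, 5], [0, 0, -3, 6]].
There the 2×2 minor on rows k ∈ {0, 1}, columns (i,j) ∈ {(1,0), (1,1)} is det [[5, 5], [-3, 6]] = 45 ≠ 0, so this unfolding has rank ≥ 2; CP rank is at least every unfolding rank, so rank(T) ≥ 2. (Flattening ranks never certify an upper bound on CP rank; for that we must actually write T with 2 rank-1 terms.)
Upper bound — finding two terms. Every mode-1 slice of T is a multiple of one matrix: T[i,:,:] = a[i]·M with a = (0, 1) and M = [[5, -3], [5, 6]] (rows indexed by j, columns by k). So it suffices to write M as a sum of two rank-1 matrices.
Splitting M by its rows (j = 0, 1), M = (1, 0)(5, -3)ᵀ + (0, 1)(5, 6)ᵀ.
Hence T = (0, 1) ⊗ (1, 0) ⊗ (5, -3) + (0, 1) ⊗ (0, 1) ⊗ (5, 6), so rank(T) ≤ 2.
These bounds meet, so rank(T) = 2.
Check entry T[0,1,0] = 0: (0)·(0)·(5) + (0)·(1)·(5) = 0.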